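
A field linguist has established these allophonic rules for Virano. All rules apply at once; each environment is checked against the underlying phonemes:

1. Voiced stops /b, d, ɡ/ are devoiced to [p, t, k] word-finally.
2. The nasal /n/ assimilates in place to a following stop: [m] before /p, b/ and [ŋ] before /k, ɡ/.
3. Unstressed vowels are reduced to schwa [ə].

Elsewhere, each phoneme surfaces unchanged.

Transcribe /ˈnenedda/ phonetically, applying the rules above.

/n/ (word-initial) fails the environment for rule 2, so it stays [n].
/e/ (between /n/ and /n/) fails the environment for rule 3, so it stays [e].
/n/ (between /e/ and /e/) is in the target of rule 2 but the environment (before a labial or velar stop) is not met → [n].
Rule 3 applies to /e/ (between /n/ and /d/: in an unstressed syllable) → [ə].
/d/ (between /e/ and /d/) is in the target of rule 1 but the environment (word-finally) is not met → [d].
/d/ (between /d/ and /a/) is in the target of rule 1 but the environment (word-finally) is not met → [d].
Rule 3 applies to /a/ (word-final: in an unstressed syllable) → [ə].

[ˈnenəddə]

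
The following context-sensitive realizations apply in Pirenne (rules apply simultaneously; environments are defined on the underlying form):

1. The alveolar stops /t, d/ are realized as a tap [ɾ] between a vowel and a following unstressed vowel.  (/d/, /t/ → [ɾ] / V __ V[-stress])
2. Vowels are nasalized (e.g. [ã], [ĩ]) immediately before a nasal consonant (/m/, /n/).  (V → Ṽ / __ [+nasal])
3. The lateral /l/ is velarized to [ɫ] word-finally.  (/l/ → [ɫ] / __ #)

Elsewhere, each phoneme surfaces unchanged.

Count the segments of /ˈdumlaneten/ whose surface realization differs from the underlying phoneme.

Segments that undergo a rule: /u/ → [ũ] (rule 2); /a/ → [ã] (rule 2); /t/ → [ɾ] (rule 1); /e/ → [ẽ] (rule 2).
All other segments surface unchanged.

4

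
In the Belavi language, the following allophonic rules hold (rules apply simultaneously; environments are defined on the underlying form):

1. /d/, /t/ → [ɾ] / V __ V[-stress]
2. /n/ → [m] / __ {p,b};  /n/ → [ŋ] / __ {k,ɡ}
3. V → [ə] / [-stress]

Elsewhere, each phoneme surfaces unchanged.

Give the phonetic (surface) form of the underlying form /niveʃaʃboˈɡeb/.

[nəvəʃəʃbəˈɡeb]

/n/ (word-initial) fails the environment for rule 2, so it stays [n].
/i/ meets the environment for rule 3 (in an unstressed syllable) → [ə].
/v/ (between /i/ and /e/): no rule targets it → [v].
Rule 3 applies to /e/ (between /v/ and /ʃ/: in an unstressed syllable) → [ə].
/ʃ/ (between /e/ and /a/) is unaffected → [ʃ].
/a/ meets the environment for rule 3 (in an unstressed syllable) → [ə].
/ʃ/ stays [ʃ].
/b/ (between /ʃ/ and /o/): no rule targets it → [b].
Rule 3 applies to /o/ (between /b/ and /ɡ/: in an unstressed syllable) → [ə].
/ɡ/ (between /o/ and /e/) is unaffected → [ɡ].
/e/ (between /ɡ/ and /b/) fails the environment for rule 3, so it stays [e].
/b/ — not in any rule's target class → [b].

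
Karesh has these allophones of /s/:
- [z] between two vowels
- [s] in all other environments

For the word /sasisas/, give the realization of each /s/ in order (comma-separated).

Occurrence 1 (position 1): no conditioning environment matches → elsewhere allophone [s].
Occurrence 2 (position 3): between two vowels → [z].
Occurrence 3 (position 5): between two vowels → [z].
Occurrence 4 (position 7): no conditioning environment matches → elsewhere allophone [s].

[s], [z], [z], [s]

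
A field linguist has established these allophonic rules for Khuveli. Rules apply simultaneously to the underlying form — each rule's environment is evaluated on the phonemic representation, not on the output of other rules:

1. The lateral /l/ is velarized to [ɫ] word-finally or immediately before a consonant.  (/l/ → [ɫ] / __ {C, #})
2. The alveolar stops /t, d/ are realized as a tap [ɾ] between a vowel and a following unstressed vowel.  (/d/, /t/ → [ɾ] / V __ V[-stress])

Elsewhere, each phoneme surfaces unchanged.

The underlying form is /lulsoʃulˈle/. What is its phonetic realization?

[luɫsoʃuɫˈle]

/l/ (word-initial) is in the target of rule 1 but the environment (word-finally or immediately before a consonant) is not met → [l].
/u/ (between /l/ and /l/): no rule targets it → [u].
/l/ (between /u/ and /s/): word-finally or immediately before a consonant, so rule 1 applies → [ɫ].
/s/ (between /l/ and /o/) is unaffected → [s].
/o/ (between /s/ and /ʃ/): no rule targets it → [o].
/ʃ/ — not in any rule's target class → [ʃ].
/u/ (between /ʃ/ and /l/): no rule targets it → [u].
/l/ — between /u/ and /l/, word-finally or immediately before a consonant — surfaces as [ɫ] (rule 1).
/l/ (between /l/ and /e/): rule 1 targets it, but not word-finally or immediately before a consonant → unchanged [l].
/e/ stays [e].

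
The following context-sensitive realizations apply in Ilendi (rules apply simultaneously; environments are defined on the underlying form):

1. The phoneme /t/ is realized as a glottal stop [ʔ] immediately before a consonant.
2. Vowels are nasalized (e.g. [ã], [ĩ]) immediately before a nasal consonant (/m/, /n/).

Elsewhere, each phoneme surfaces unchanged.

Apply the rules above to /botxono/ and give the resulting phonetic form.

[boʔxõno]

/b/ (word-initial) is unaffected → [b].
/o/ (between /b/ and /t/) is in the target of rule 2 but the environment (before a nasal consonant) is not met → [o].
/t/ meets the environment for rule 1 (immediately before a consonant) → [ʔ].
/x/ (between /t/ and /o/): no rule targets it → [x].
Rule 2 applies to /o/ (between /x/ and /n/: before a nasal consonant) → [õ].
/n/ (between /o/ and /o/): no rule targets it → [n].
/o/ — word-final; rule 2 does not apply here → [o].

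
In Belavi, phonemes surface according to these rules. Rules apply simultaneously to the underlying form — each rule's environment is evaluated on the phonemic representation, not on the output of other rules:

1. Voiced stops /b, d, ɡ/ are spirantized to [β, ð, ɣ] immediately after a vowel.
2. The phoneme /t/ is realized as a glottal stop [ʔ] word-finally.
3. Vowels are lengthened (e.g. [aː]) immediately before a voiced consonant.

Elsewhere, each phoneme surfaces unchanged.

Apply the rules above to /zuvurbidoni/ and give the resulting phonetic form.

[zuːvuːrbiːðoːni]

/z/ stays [z].
/u/ (between /z/ and /v/) occurs before a voiced consonant → [uː] by rule 3.
/v/ (between /u/ and /u/) is unaffected → [v].
/u/ (between /v/ and /r/) occurs before a voiced consonant → [uː] by rule 3.
/r/ (between /u/ and /b/) is unaffected → [r].
/b/ (between /r/ and /i/) fails the environment for rule 1, so it stays [b].
/i/ meets the environment for rule 3 (before a voiced consonant) → [iː].
Rule 1 applies to /d/ (between /i/ and /o/: immediately after a vowel) → [ð].
Rule 3 applies to /o/ (between /d/ and /n/: before a voiced consonant) → [oː].
/n/ stays [n].
/i/ — word-final; rule 3 does not apply here → [i].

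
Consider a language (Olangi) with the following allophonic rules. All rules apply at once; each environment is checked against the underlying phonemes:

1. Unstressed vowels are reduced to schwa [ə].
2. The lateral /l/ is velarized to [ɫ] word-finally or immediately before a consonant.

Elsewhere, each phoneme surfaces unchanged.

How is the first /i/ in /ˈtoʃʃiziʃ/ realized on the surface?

/i/ — between /ʃ/ and /z/, in an unstressed syllable — surfaces as [ə] (rule 1).

[ə]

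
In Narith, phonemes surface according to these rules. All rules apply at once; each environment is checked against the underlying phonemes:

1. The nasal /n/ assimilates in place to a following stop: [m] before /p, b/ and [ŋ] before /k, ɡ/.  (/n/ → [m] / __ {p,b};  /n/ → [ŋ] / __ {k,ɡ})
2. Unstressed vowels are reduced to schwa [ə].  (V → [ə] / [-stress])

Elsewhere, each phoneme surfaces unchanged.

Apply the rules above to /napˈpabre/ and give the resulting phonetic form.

/n/ (word-initial) fails the environment for rule 1, so it stays [n].
/a/ — between /n/ and /p/, in an unstressed syllable — surfaces as [ə] (rule 2).
/a/ — between /p/ and /b/; rule 2 does not apply here → [a].
/e/ — word-final, in an unstressed syllable — surfaces as [ə] (rule 2).

[nəpˈpabrə]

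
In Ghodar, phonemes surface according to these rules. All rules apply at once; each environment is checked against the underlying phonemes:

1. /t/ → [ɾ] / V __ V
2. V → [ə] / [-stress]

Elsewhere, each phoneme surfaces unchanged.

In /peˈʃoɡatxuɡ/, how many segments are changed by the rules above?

3

Segments that undergo a rule: /e/ → [ə] (rule 2); /a/ → [ə] (rule 2); /u/ → [ə] (rule 2).
All other segments surface unchanged.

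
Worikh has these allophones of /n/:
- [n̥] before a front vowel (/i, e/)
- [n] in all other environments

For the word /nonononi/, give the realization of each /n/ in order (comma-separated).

Occurrence 1 (position 1): no conditioning environment matches → elsewhere allophone [n].
Occurrence 2 (position 3): no conditioning environment matches → elsewhere allophone [n].
Occurrence 3 (position 5): no conditioning environment matches → elsewhere allophone [n].
Occurrence 4 (position 7): before a front vowel (/i, e/) → [n̥].

[n], [n], [n], [n̥]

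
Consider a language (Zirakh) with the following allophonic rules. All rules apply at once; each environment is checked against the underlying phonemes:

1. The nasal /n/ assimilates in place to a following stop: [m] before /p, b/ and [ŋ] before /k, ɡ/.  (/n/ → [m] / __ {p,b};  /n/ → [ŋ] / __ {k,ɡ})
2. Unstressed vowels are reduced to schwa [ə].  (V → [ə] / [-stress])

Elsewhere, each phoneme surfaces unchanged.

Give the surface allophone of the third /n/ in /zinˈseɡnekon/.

[n]

/n/ (word-final) is in the target of rule 1 but the environment (before a labial or velar stop) is not met → [n].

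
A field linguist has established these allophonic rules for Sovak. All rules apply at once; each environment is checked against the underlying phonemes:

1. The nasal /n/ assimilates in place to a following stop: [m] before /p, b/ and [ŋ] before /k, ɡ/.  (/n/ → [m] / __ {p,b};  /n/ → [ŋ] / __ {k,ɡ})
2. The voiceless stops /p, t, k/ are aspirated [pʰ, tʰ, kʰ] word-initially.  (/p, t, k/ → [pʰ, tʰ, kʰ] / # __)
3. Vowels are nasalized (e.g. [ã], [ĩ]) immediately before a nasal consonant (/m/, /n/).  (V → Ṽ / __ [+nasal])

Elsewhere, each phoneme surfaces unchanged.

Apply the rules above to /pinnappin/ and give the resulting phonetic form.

/p/ (word-initial): word-initially, so rule 2 applies → [pʰ].
/i/ (between /p/ and /n/) occurs before a nasal consonant → [ĩ] by rule 3.
/n/ (between /i/ and /n/) is in the target of rule 1 but the environment (before a labial or velar stop) is not met → [n].
/n/ (between /n/ and /a/) is in the target of rule 1 but the environment (before a labial or velar stop) is not met → [n].
/a/ (between /n/ and /p/) is in the target of rule 3 but the environment (before a nasal consonant) is not met → [a].
/p/ (between /a/ and /p/) is in the target of rule 2 but the environment (word-initially) is not met → [p].
/p/ — between /p/ and /i/; rule 2 does not apply here → [p].
Rule 3 applies to /i/ (between /p/ and /n/: before a nasal consonant) → [ĩ].
/n/ (word-final) fails the environment for rule 1, so it stays [n].

[pʰĩnnappĩn]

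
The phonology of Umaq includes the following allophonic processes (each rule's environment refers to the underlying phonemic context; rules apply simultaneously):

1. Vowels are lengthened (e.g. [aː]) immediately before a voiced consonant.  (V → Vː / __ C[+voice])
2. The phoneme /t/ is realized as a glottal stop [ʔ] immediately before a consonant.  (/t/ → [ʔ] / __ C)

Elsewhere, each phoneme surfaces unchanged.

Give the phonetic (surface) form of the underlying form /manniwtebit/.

/a/ (between /m/ and /n/) occurs before a voiced consonant → [aː] by rule 1.
/i/ (between /n/ and /w/): before a voiced consonant, so rule 1 applies → [iː].
/t/ (between /w/ and /e/): rule 2 targets it, but not immediately before a consonant → unchanged [t].
/e/ meets the environment for rule 1 (before a voiced consonant) → [eː].
/i/ (between /b/ and /t/): rule 1 targets it, but not before a voiced consonant → unchanged [i].
/t/ (word-final) is in the target of rule 2 but the environment (immediately before a consonant) is not met → [t].

[maːnniːwteːbit]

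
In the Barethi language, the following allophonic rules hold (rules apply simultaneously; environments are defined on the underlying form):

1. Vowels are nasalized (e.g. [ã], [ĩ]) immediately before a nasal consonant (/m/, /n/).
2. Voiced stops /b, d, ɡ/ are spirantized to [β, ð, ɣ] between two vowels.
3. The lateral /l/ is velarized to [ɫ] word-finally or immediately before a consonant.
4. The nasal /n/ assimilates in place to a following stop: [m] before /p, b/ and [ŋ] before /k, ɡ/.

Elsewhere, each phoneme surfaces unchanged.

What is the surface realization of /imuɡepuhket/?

[ĩmuɣepuhket]

/i/ — word-initial, before a nasal consonant — surfaces as [ĩ] (rule 1).
/m/ stays [m].
/u/ (between /m/ and /ɡ/) is in the target of rule 1 but the environment (before a nasal consonant) is not met → [u].
/ɡ/ (between /u/ and /e/): between two vowels, so rule 2 applies → [ɣ].
/e/ (between /ɡ/ and /p/) is in the target of rule 1 but the environment (before a nasal consonant) is not met → [e].
/p/ stays [p].
/u/ — between /p/ and /h/; rule 1 does not apply here → [u].
/h/ (between /u/ and /k/): no rule targets it → [h].
/k/ stays [k].
/e/ (between /k/ and /t/) fails the environment for rule 1, so it stays [e].
/t/ — not in any rule's target class → [t].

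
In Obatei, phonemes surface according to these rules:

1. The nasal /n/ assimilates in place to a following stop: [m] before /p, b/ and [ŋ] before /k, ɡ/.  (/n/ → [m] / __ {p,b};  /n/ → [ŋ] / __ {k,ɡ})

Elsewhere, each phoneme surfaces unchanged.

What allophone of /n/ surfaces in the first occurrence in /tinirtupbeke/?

[n]

/n/ (between /i/ and /i/): rule 1 targets it, but not before a labial or velar stop → unchanged [n].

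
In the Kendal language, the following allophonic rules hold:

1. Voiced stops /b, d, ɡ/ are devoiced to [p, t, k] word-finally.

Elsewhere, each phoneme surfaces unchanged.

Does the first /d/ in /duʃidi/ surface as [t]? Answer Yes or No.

/d/ (word-initial) is in the target of rule 1 but the environment (word-finally) is not met → [d].
The actual realization is [d], not [t].

No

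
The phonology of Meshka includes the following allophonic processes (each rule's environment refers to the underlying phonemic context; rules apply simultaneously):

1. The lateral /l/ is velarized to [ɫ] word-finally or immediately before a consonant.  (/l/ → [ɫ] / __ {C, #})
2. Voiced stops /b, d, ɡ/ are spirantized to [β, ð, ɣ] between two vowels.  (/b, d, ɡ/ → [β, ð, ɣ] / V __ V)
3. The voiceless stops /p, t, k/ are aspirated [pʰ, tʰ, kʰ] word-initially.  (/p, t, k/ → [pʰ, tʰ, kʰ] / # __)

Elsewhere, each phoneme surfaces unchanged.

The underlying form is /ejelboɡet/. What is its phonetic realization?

[ejeɫboɣet]

/e/ (word-initial): no rule targets it → [e].
/j/ stays [j].
/e/ — not in any rule's target class → [e].
Rule 1 applies to /l/ (between /e/ and /b/: word-finally or immediately before a consonant) → [ɫ].
/b/ (between /l/ and /o/) fails the environment for rule 2, so it stays [b].
/o/ stays [o].
Rule 2 applies to /ɡ/ (between /o/ and /e/: between two vowels) → [ɣ].
/e/ stays [e].
/t/ — word-final; rule 3 does not apply here → [t].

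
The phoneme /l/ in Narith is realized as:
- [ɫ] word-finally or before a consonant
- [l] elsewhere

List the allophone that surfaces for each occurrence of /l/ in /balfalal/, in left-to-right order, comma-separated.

Occurrence 1 (position 3): word-finally or before a consonant → [ɫ].
Occurrence 2 (position 6): no conditioning environment matches → elsewhere allophone [l].
Occurrence 3 (position 8): word-finally or before a consonant → [ɫ].

[ɫ], [l], [ɫ]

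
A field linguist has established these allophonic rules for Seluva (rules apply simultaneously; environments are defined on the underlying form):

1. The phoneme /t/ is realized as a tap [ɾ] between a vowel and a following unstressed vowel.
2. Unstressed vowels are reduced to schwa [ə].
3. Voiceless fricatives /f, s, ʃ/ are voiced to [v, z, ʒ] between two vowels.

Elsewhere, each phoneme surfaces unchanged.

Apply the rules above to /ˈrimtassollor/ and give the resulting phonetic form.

/i/ — between /r/ and /m/; rule 2 does not apply here → [i].
/t/ (between /m/ and /a/) fails the environment for rule 1, so it stays [t].
/a/ (between /t/ and /s/) occurs in an unstressed syllable → [ə] by rule 2.
/s/ (between /a/ and /s/): rule 3 targets it, but not between two vowels → unchanged [s].
/s/ (between /s/ and /o/): rule 3 targets it, but not between two vowels → unchanged [s].
/o/ (between /s/ and /l/) occurs in an unstressed syllable → [ə] by rule 2.
/o/ meets the environment for rule 2 (in an unstressed syllable) → [ə].

[ˈrimtəssəllər]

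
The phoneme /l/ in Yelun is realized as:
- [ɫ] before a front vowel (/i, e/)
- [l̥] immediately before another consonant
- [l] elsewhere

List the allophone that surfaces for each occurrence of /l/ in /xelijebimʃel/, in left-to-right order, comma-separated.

[ɫ], [l]

Occurrence 1 (position 3): before a front vowel (/i, e/) → [ɫ].
Occurrence 2 (position 12): no conditioning environment matches → elsewhere allophone [l].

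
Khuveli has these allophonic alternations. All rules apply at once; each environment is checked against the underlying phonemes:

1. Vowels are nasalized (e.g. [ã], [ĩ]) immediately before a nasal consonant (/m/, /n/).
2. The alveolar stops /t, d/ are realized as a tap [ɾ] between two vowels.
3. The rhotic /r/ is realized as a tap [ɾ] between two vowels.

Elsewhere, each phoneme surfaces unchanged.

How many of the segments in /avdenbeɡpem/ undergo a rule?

Segments that undergo a rule: /e/ → [ẽ] (rule 1); /e/ → [ẽ] (rule 1).
All other segments surface unchanged.

2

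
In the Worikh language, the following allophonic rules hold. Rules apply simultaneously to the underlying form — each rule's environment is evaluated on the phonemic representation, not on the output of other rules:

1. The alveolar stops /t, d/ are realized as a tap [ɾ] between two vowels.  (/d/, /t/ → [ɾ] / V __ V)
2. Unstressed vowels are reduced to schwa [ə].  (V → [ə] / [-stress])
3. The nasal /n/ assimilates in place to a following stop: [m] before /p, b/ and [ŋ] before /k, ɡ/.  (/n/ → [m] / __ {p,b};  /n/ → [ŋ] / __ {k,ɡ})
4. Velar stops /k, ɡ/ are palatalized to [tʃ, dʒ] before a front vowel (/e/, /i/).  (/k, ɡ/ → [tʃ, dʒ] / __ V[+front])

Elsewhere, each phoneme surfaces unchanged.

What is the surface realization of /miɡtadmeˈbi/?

[məɡtədməˈbi]

/i/ — between /m/ and /ɡ/, in an unstressed syllable — surfaces as [ə] (rule 2).
/ɡ/ (between /i/ and /t/) fails the environment for rule 4, so it stays [ɡ].
/t/ — between /ɡ/ and /a/; rule 1 does not apply here → [t].
/a/ (between /t/ and /d/): in an unstressed syllable, so rule 2 applies → [ə].
/d/ (between /a/ and /m/) is in the target of rule 1 but the environment (between two vowels) is not met → [d].
/e/ — between /m/ and /b/, in an unstressed syllable — surfaces as [ə] (rule 2).
/i/ — word-final; rule 2 does not apply here → [i].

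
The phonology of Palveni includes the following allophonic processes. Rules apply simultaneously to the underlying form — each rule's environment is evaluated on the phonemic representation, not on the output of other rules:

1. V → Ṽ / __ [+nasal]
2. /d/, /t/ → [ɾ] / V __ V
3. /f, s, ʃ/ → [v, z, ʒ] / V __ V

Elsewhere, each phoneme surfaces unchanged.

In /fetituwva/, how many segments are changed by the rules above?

2

Segments that undergo a rule: /t/ → [ɾ] (rule 2); /t/ → [ɾ] (rule 2).
All other segments surface unchanged.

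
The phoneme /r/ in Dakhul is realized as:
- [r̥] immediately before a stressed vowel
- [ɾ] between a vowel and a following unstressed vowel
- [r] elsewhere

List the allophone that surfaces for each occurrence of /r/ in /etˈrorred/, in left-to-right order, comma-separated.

Occurrence 1 (position 3): immediately before a stressed vowel → [r̥].
Occurrence 2 (position 5): no conditioning environment matches → elsewhere allophone [r].
Occurrence 3 (position 6): no conditioning environment matches → elsewhere allophone [r].

[r̥], [r], [r]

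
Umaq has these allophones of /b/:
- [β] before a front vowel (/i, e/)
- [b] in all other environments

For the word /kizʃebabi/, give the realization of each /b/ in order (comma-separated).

Occurrence 1 (position 6): no conditioning environment matches → elsewhere allophone [b].
Occurrence 2 (position 8): before a front vowel (/i, e/) → [β].

[b], [β]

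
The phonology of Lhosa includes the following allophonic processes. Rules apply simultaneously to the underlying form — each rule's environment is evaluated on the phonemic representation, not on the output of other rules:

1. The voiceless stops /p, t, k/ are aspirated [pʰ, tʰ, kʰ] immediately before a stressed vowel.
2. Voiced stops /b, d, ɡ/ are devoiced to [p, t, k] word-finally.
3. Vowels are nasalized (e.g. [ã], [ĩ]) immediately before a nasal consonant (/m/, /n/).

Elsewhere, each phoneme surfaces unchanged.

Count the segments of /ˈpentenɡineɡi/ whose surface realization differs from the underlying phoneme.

4

Segments that undergo a rule: /p/ → [pʰ] (rule 1); /e/ → [ẽ] (rule 3); /e/ → [ẽ] (rule 3); /i/ → [ĩ] (rule 3).
All other segments surface unchanged.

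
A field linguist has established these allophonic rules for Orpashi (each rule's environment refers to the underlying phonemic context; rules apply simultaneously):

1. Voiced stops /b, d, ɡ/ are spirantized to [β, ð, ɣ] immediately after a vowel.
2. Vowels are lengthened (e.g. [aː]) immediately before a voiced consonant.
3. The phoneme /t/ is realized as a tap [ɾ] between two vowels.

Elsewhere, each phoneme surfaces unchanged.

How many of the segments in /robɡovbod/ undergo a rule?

5

Segments that undergo a rule: /o/ → [oː] (rule 2); /b/ → [β] (rule 1); /o/ → [oː] (rule 2); /o/ → [oː] (rule 2); /d/ → [ð] (rule 1).
All other segments surface unchanged.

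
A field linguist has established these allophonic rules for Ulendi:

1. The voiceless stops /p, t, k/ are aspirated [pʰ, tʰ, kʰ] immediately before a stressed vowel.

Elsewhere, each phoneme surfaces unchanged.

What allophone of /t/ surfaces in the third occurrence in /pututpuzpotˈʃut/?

/t/ (between /o/ and /ʃ/) fails the environment for rule 1, so it stays [t].

[t]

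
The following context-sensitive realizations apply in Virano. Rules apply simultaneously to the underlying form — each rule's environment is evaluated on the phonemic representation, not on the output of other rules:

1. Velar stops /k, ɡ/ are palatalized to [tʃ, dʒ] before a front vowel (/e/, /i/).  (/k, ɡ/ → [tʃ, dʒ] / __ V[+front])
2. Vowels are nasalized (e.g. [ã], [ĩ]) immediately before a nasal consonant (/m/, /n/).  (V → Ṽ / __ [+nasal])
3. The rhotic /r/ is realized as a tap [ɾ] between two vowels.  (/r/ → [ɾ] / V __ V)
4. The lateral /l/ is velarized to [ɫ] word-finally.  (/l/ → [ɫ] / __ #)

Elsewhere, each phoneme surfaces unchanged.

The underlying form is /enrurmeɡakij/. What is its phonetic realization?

[ẽnrurmeɡatʃij]

/e/ meets the environment for rule 2 (before a nasal consonant) → [ẽ].
/n/ stays [n].
/r/ (between /n/ and /u/) fails the environment for rule 3, so it stays [r].
/u/ (between /r/ and /r/) fails the environment for rule 2, so it stays [u].
/r/ (between /u/ and /m/) fails the environment for rule 3, so it stays [r].
/m/ (between /r/ and /e/): no rule targets it → [m].
/e/ (between /m/ and /ɡ/) is in the target of rule 2 but the environment (before a nasal consonant) is not met → [e].
/ɡ/ — between /e/ and /a/; rule 1 does not apply here → [ɡ].
/a/ (between /ɡ/ and /k/) is in the target of rule 2 but the environment (before a nasal consonant) is not met → [a].
/k/ (between /a/ and /i/) occurs before a front vowel → [tʃ] by rule 1.
/i/ (between /k/ and /j/) is in the target of rule 2 but the environment (before a nasal consonant) is not met → [i].
/j/ (word-final) is unaffected → [j].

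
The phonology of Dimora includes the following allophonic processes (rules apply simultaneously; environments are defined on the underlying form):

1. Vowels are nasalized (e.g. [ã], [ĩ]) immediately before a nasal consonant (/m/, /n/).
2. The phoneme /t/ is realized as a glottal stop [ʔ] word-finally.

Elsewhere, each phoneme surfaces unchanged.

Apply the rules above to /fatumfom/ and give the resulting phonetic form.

[fatũmfõm]

/f/ (word-initial): no rule targets it → [f].
/a/ — between /f/ and /t/; rule 1 does not apply here → [a].
/t/ (between /a/ and /u/) fails the environment for rule 2, so it stays [t].
/u/ (between /t/ and /m/) occurs before a nasal consonant → [ũ] by rule 1.
/m/ (between /u/ and /f/): no rule targets it → [m].
/f/ (between /m/ and /o/): no rule targets it → [f].
/o/ (between /f/ and /m/): before a nasal consonant, so rule 1 applies → [õ].
/m/ (word-final) is unaffected → [m].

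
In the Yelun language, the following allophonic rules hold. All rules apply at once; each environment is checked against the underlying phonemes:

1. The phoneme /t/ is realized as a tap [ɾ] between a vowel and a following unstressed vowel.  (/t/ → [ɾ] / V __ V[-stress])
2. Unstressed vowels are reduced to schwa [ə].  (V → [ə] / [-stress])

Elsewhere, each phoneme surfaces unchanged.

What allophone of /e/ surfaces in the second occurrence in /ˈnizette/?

[ə]

/e/ (word-final) occurs in an unstressed syllable → [ə] by rule 2.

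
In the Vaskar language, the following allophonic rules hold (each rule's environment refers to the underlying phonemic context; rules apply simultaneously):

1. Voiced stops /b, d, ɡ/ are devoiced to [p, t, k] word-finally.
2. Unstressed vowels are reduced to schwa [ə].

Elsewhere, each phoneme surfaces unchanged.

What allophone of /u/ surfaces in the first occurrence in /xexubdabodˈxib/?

[ə]

/u/ meets the environment for rule 2 (in an unstressed syllable) → [ə].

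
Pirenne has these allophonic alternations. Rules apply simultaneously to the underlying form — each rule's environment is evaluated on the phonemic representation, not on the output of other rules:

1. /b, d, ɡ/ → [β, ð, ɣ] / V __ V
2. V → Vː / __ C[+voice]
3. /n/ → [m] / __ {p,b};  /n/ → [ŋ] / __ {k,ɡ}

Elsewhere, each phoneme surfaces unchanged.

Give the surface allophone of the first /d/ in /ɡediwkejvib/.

[ð]

/d/ — between /e/ and /i/, between two vowels — surfaces as [ð] (rule 1).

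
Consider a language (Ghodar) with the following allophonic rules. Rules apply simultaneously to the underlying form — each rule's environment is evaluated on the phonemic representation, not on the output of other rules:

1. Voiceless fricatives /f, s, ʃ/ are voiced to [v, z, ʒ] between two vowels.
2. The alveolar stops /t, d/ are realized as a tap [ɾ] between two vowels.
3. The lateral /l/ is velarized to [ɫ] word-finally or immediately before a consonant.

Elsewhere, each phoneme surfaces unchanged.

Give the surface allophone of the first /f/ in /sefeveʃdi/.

[v]

/f/ meets the environment for rule 1 (between two vowels) → [v].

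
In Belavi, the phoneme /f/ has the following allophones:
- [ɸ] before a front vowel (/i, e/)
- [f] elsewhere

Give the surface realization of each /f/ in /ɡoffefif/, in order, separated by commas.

Occurrence 1 (position 3): no conditioning environment matches → elsewhere allophone [f].
Occurrence 2 (position 4): before a front vowel (/i, e/) → [ɸ].
Occurrence 3 (position 6): before a front vowel (/i, e/) → [ɸ].
Occurrence 4 (position 8): no conditioning environment matches → elsewhere allophone [f].

[f], [ɸ], [ɸ], [f]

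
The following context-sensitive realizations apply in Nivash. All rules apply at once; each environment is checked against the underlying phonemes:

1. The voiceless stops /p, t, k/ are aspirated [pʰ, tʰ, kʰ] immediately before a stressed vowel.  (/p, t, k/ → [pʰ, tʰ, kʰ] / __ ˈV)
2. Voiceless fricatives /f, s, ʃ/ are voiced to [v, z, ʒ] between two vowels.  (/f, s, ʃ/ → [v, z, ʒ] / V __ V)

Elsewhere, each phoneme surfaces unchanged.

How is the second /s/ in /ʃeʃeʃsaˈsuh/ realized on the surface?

[z]

Rule 2 applies to /s/ (between /a/ and /u/: between two vowels) → [z].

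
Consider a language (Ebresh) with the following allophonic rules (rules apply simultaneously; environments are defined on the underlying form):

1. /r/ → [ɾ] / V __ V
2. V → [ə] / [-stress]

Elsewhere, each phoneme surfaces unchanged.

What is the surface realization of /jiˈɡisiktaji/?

[jəˈɡisəktəjə]

/j/ stays [j].
/i/ meets the environment for rule 2 (in an unstressed syllable) → [ə].
/ɡ/ (between /i/ and /i/) is unaffected → [ɡ].
/i/ (between /ɡ/ and /s/) is in the target of rule 2 but the environment (in an unstressed syllable) is not met → [i].
/s/ — not in any rule's target class → [s].
Rule 2 applies to /i/ (between /s/ and /k/: in an unstressed syllable) → [ə].
/k/ (between /i/ and /t/) is unaffected → [k].
/t/ (between /k/ and /a/) is unaffected → [t].
/a/ — between /t/ and /j/, in an unstressed syllable — surfaces as [ə] (rule 2).
/j/ (between /a/ and /i/): no rule targets it → [j].
/i/ (word-final): in an unstressed syllable, so rule 2 applies → [ə].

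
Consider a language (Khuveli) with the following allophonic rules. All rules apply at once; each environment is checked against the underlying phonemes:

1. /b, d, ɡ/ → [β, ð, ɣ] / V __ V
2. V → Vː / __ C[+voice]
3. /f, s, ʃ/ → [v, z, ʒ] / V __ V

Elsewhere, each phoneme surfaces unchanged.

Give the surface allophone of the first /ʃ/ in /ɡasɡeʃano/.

/ʃ/ meets the environment for rule 3 (between two vowels) → [ʒ].

[ʒ]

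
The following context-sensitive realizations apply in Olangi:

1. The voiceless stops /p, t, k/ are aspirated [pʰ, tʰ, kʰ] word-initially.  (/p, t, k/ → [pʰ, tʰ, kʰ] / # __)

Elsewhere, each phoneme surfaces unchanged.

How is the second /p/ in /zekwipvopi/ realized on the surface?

/p/ (between /o/ and /i/): rule 1 targets it, but not word-initially → unchanged [p].

[p]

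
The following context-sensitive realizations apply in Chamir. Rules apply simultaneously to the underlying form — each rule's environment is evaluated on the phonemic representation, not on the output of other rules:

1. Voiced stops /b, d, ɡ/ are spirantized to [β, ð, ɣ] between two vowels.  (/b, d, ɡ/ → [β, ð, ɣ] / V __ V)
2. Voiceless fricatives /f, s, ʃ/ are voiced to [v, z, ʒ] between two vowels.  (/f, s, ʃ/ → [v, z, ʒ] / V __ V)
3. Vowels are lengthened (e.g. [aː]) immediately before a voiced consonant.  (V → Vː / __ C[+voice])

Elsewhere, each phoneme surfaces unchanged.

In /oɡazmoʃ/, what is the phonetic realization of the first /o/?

/o/ meets the environment for rule 3 (before a voiced consonant) → [oː].

[oː]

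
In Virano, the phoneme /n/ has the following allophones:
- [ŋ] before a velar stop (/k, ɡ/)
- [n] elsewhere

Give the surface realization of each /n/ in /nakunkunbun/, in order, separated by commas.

[n], [ŋ], [n], [n]

Occurrence 1 (position 1): no conditioning environment matches → elsewhere allophone [n].
Occurrence 2 (position 5): before a velar stop → [ŋ].
Occurrence 3 (position 8): no conditioning environment matches → elsewhere allophone [n].
Occurrence 4 (position 11): no conditioning environment matches → elsewhere allophone [n].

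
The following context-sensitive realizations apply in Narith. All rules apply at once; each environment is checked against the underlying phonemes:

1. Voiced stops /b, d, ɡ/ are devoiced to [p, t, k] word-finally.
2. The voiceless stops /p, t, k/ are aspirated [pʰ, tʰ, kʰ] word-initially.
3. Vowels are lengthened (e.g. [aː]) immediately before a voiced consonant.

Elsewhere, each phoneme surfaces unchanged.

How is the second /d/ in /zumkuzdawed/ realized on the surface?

[t]

/d/ meets the environment for rule 1 (word-finally) → [t].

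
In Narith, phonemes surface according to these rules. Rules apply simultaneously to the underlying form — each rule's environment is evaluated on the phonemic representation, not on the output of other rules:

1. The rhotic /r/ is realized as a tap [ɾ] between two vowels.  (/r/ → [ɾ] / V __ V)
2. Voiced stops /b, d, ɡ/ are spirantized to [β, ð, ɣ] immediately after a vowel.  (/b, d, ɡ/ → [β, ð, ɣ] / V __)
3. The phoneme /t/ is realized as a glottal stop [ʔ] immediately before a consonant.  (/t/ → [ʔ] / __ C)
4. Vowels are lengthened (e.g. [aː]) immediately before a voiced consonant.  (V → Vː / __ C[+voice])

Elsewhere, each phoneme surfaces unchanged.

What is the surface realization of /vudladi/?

/v/ — not in any rule's target class → [v].
/u/ (between /v/ and /d/) occurs before a voiced consonant → [uː] by rule 4.
/d/ — between /u/ and /l/, immediately after a vowel — surfaces as [ð] (rule 2).
/l/ stays [l].
/a/ meets the environment for rule 4 (before a voiced consonant) → [aː].
/d/ (between /a/ and /i/): immediately after a vowel, so rule 2 applies → [ð].
/i/ (word-final): rule 4 targets it, but not before a voiced consonant → unchanged [i].

[vuːðlaːði]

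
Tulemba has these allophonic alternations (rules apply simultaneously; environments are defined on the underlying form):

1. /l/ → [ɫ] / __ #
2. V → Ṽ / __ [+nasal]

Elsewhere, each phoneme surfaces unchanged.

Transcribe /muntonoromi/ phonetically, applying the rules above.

Rule 2 applies to /u/ (between /m/ and /n/: before a nasal consonant) → [ũ].
/o/ meets the environment for rule 2 (before a nasal consonant) → [õ].
/o/ — between /n/ and /r/; rule 2 does not apply here → [o].
/o/ — between /r/ and /m/, before a nasal consonant — surfaces as [õ] (rule 2).
/i/ (word-final) fails the environment for rule 2, so it stays [i].

[mũntõnorõmi]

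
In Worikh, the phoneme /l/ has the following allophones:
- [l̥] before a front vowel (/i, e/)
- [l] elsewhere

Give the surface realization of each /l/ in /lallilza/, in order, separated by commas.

Occurrence 1 (position 1): no conditioning environment matches → elsewhere allophone [l].
Occurrence 2 (position 3): no conditioning environment matches → elsewhere allophone [l].
Occurrence 3 (position 4): before a front vowel (/i, e/) → [l̥].
Occurrence 4 (position 6): no conditioning environment matches → elsewhere allophone [l].

[l], [l], [l̥], [l]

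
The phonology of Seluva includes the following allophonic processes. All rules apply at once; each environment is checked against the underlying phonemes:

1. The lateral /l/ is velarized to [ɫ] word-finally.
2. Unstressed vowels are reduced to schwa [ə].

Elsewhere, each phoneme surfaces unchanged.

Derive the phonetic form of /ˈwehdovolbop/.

/w/ — not in any rule's target class → [w].
/e/ — between /w/ and /h/; rule 2 does not apply here → [e].
/h/ stays [h].
/d/ (between /h/ and /o/): no rule targets it → [d].
/o/ (between /d/ and /v/): in an unstressed syllable, so rule 2 applies → [ə].
/v/ stays [v].
/o/ (between /v/ and /l/) occurs in an unstressed syllable → [ə] by rule 2.
/l/ (between /o/ and /b/) is in the target of rule 1 but the environment (word-finally) is not met → [l].
/b/ (between /l/ and /o/): no rule targets it → [b].
/o/ meets the environment for rule 2 (in an unstressed syllable) → [ə].
/p/ (word-final) is unaffected → [p].

[ˈwehdəvəlbəp]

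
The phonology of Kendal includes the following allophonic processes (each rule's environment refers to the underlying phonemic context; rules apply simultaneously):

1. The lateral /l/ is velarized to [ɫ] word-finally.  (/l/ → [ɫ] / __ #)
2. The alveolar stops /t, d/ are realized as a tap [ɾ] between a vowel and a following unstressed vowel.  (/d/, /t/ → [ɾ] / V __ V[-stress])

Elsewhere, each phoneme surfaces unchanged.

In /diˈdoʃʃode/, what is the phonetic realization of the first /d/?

[d]

/d/ (word-initial) fails the environment for rule 2, so it stays [d].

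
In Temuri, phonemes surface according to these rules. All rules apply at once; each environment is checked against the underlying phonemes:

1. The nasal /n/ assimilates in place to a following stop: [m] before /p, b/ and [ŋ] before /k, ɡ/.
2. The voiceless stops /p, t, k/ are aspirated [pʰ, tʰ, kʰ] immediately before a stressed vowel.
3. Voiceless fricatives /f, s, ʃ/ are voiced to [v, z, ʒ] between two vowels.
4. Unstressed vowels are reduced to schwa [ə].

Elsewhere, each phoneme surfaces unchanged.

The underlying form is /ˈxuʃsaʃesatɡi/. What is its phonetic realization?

[ˈxuʃsəʒəzətɡə]

/u/ — between /x/ and /ʃ/; rule 4 does not apply here → [u].
/ʃ/ (between /u/ and /s/): rule 3 targets it, but not between two vowels → unchanged [ʃ].
/s/ (between /ʃ/ and /a/) is in the target of rule 3 but the environment (between two vowels) is not met → [s].
/a/ (between /s/ and /ʃ/): in an unstressed syllable, so rule 4 applies → [ə].
Rule 3 applies to /ʃ/ (between /a/ and /e/: between two vowels) → [ʒ].
/e/ (between /ʃ/ and /s/): in an unstressed syllable, so rule 4 applies → [ə].
Rule 3 applies to /s/ (between /e/ and /a/: between two vowels) → [z].
/a/ (between /s/ and /t/) occurs in an unstressed syllable → [ə] by rule 4.
/t/ (between /a/ and /ɡ/): rule 2 targets it, but not immediately before a stressed vowel → unchanged [t].
/i/ meets the environment for rule 4 (in an unstressed syllable) → [ə].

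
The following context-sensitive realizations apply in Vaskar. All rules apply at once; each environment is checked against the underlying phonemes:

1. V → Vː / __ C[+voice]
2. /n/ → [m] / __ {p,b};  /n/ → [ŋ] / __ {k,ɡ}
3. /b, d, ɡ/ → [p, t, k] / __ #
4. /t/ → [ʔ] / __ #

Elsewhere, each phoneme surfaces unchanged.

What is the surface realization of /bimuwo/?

/b/ — word-initial; rule 3 does not apply here → [b].
/i/ meets the environment for rule 1 (before a voiced consonant) → [iː].
/m/ (between /i/ and /u/): no rule targets it → [m].
/u/ (between /m/ and /w/) occurs before a voiced consonant → [uː] by rule 1.
/w/ — not in any rule's target class → [w].
/o/ (word-final): rule 1 targets it, but not before a voiced consonant → unchanged [o].

[biːmuːwo]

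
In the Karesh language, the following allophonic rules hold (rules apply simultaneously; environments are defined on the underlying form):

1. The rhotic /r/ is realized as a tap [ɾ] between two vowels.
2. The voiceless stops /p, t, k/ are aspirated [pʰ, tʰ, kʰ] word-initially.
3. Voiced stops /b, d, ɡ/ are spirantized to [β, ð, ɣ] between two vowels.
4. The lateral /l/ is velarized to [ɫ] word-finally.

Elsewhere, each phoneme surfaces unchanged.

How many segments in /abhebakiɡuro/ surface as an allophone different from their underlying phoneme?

3

Segments that undergo a rule: /b/ → [β] (rule 3); /ɡ/ → [ɣ] (rule 3); /r/ → [ɾ] (rule 1).
All other segments surface unchanged.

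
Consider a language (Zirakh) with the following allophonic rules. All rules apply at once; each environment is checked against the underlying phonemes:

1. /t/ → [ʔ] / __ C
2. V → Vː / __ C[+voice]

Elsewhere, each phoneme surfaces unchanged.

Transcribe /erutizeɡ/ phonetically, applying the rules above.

/e/ (word-initial) occurs before a voiced consonant → [eː] by rule 2.
/r/ (between /e/ and /u/) is unaffected → [r].
/u/ — between /r/ and /t/; rule 2 does not apply here → [u].
/t/ — between /u/ and /i/; rule 1 does not apply here → [t].
/i/ — between /t/ and /z/, before a voiced consonant — surfaces as [iː] (rule 2).
/z/ (between /i/ and /e/): no rule targets it → [z].
/e/ (between /z/ and /ɡ/) occurs before a voiced consonant → [eː] by rule 2.
/ɡ/ stays [ɡ].

[eːrutiːzeːɡ]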